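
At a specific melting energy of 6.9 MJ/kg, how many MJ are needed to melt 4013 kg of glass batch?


Total energy = mass * specific energy
  E = 4013 * 6.9 = 27689.7 MJ

27689.7 MJ


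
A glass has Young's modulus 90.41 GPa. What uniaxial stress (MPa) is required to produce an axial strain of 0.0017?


Rearrange E = sigma / epsilon:
  sigma = E * epsilon
  E (MPa) = 90.41 * 1000 = 90410
  sigma = 90410 * 0.0017 = 153.7 MPa

153.7 MPa


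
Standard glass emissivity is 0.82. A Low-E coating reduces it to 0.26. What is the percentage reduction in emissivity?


Percentage reduction = (1 - coated/uncoated) * 100
  Ratio = 0.26 / 0.82 = 0.3171
  Reduction = (1 - 0.3171) * 100 = 68.3%

68.3%


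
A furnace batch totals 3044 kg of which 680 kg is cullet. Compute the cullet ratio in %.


Cullet ratio = (cullet mass / total batch mass) * 100
  Ratio = 680 / 3044 * 100 = 22.34%

22.34%


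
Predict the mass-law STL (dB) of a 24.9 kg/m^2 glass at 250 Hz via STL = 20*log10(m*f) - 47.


Mass law: STL = 20 * log10(m * f) - 47
  m * f = 24.9 * 250 = 6225
  log10(6225) = 3.79414
  STL = 20 * 3.79414 - 47 = 75.8828 - 47 = 28.9 dB

28.9 dB


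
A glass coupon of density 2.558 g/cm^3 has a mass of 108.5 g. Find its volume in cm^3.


Rearrange rho = m / V:
  V = m / rho
  V = 108.5 / 2.558 = 42.416 cm^3

42.416 cm^3


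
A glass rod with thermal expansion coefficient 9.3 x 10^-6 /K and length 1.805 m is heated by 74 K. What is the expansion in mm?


Thermal expansion formula: dL = alpha * L0 * dT
  dL = (9.3 x 10^-6) * 1.805 * 74 = 0.0012422 m
Convert to mm: 0.0012422 * 1000 = 1.2422 mm

1.2422 mm


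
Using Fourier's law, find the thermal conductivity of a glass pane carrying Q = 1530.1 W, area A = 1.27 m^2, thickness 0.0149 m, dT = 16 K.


Fourier's law rearranged: k = Q * t / (A * dT)
  Numerator = 1530.1 * 0.0149 = 22.79849
  Denominator = 1.27 * 16 = 20.32
  k = 22.79849 / 20.32 = 1.122 W/mK

1.122 W/mK


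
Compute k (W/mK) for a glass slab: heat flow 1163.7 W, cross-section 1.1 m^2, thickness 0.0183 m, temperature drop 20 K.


Fourier's law rearranged: k = Q * t / (A * dT)
  Numerator = 1163.7 * 0.0183 = 21.29571
  Denominator = 1.1 * 20 = 22.0
  k = 21.29571 / 22.0 = 0.968 W/mK

0.968 W/mK


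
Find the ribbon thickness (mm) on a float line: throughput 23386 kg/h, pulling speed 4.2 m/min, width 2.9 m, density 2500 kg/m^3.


Ribbon cross-section from mass balance:
  Volume rate = throughput / density = 23386 / 2500 = 9.3544 m^3/h
  thickness = volume rate / (speed * 60 * width), i.e.
  thickness = throughput / (60 * speed * width * density) * 1000
  thickness = 23386 / (60 * 4.2 * 2.9 * 2500) * 1000 = 12.8 mm

12.8 mm


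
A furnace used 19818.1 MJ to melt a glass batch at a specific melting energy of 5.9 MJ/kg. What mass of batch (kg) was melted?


Rearrange E = m * s for m:
  m = E / s
  m = 19818.1 / 5.9 = 3359.0 kg

3359.0 kg


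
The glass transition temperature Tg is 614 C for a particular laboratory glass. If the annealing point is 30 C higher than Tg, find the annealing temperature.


The annealing temperature is Tg plus the offset:
  T_anneal = 614 + 30 = 644 C

644 C


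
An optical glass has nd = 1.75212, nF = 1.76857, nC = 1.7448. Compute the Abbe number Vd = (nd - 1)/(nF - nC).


Abbe number formula: Vd = (nd - 1) / (nF - nC)
  nd - 1 = 1.75212 - 1 = 0.75212
  nF - nC = 1.76857 - 1.7448 = 0.02377
  Vd = 0.75212 / 0.02377 = 31.64

31.64


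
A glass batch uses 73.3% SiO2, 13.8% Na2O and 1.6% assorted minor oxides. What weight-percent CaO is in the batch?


Pieces sum to 100%:
  CaO = 100 - (SiO2 + Na2O + others)
  CaO = 100 - (73.3 + 13.8 + 1.6) = 11.3%

11.3%


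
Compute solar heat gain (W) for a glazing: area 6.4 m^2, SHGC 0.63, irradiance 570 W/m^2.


Solar heat gain: Q = Area * SHGC * Irradiance
  Q = 6.4 * 0.63 * 570 = 2298.2 W

2298.2 W


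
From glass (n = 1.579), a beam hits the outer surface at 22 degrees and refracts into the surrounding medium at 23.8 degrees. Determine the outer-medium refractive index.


Apply Snell's law: n1 * sin(theta1) = n2 * sin(theta2)
  n2 = n1 * sin(theta1) / sin(theta2)
  sin(22) = 0.374607
  sin(23.8) = 0.403545
  n2 = 1.579 * 0.374607 / 0.403545 = 1.4658

1.4658


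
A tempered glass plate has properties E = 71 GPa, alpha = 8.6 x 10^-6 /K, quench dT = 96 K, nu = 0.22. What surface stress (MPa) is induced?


Tempering stress: sigma = E * alpha * dT / (1 - nu)
  E (MPa) = 71 * 1000 = 71000
  Numerator = 71000 * (8.6 x 10^-6) * 96 = 58.6176
  Denominator = 1 - 0.22 = 0.78
  sigma = 58.6176 / 0.78 = 75.2 MPa

75.2 MPa


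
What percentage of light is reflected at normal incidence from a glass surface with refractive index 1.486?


Fresnel reflectance at normal incidence:
  R = ((n - 1)/(n + 1))^2
  (n - 1)/(n + 1) = (1.486 - 1)/(1.486 + 1) = 0.195495
  R = 0.195495^2 = 0.0382183
  R(%) = 0.0382183 * 100 = 3.822%

3.822%


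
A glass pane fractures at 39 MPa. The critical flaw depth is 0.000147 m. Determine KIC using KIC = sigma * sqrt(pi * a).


Fracture toughness: KIC = sigma * sqrt(pi * a)
  pi * a = pi * 0.000147 = 0.000461814
  sqrt(pi * a) = 0.02149
  KIC = 39 * 0.02149 = 0.838 MPa*sqrt(m)

0.838 MPa*sqrt(m)


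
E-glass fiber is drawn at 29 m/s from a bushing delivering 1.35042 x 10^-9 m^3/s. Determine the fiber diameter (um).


Cross-sectional area from continuity:
  A = Q / v = 1.35042 x 10^-9 / 29 = 4.656621 x 10^-11 m^2
Diameter from circular cross-section:
  d = sqrt(4A / pi) * 10^6 (m -> um)
  d = sqrt(4 * 4.656621 x 10^-11 / pi) * 10^6 = 7.7 um

7.7 um


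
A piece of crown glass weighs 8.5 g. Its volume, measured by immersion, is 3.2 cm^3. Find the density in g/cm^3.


Use the definition of density:
  rho = mass / volume
  rho = 8.5 / 3.2 = 2.656 g/cm^3

2.656 g/cm^3


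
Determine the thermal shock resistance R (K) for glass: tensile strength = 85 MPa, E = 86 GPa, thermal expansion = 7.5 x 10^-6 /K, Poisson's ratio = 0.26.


Thermal shock resistance: R = sigma * (1 - nu) / (E * alpha)
  Numerator = 85 * (1 - 0.26) = 62.9
  Denominator = 86 * 1000 * (7.5 x 10^-6) = 0.645
  R = 62.9 / 0.645 = 97.5 K

97.5 K


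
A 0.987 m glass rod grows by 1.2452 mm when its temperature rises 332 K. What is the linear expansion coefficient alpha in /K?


Rearrange dL = alpha * L0 * dT for alpha:
  alpha = dL / (L0 * dT)
  alpha = (1.2452 / 1000) / (0.987 * 332) = 0.0000038 /K = 3.8 x 10^-6 /K

3.8 x 10^-6 /K


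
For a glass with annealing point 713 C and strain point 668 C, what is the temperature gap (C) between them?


Gap = T_anneal - T_strain:
  gap = 713 - 668 = 45 C

45 C


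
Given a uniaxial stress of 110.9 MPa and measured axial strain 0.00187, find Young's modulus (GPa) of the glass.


Young's modulus: E = stress / strain
  E = 110.9 MPa / 0.00187 = 59304.81 MPa
Convert to GPa: 59304.81 / 1000 = 59.3 GPa

59.3 GPa


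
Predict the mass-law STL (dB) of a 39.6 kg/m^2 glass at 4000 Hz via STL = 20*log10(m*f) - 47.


Mass law: STL = 20 * log10(m * f) - 47
  m * f = 39.6 * 4000 = 158400
  log10(158400) = 5.19976
  STL = 20 * 5.19976 - 47 = 103.9952 - 47 = 57.0 dB

57.0 dB


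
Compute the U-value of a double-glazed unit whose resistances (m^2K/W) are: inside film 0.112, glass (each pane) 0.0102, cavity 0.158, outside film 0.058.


Total thermal resistance (series):
  R_total = R_in + R_glass + R_air + R_glass + R_out
  R_total = 0.112 + 0.0102 + 0.158 + 0.0102 + 0.058 = 0.3484 m^2K/W
U-value = 1 / R_total = 1 / 0.3484 = 2.87 W/m^2K

2.87 W/m^2K


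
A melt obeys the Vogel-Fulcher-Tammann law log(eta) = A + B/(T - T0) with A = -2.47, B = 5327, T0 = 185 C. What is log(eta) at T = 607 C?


VFT equation: log(eta) = A + B / (T - T0)
  T - T0 = 607 - 185 = 422
  B / (T - T0) = 5327 / 422 = 12.623
  log(eta) = -2.47 + 12.623 = 10.153

10.153


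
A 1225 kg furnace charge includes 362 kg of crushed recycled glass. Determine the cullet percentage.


Cullet ratio = (cullet mass / total batch mass) * 100
  Ratio = 362 / 1225 * 100 = 29.55%

29.55%


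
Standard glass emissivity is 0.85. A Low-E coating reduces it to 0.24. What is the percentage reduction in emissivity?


Percentage reduction = (1 - coated/uncoated) * 100
  Ratio = 0.24 / 0.85 = 0.2824
  Reduction = (1 - 0.2824) * 100 = 71.8%

71.8%


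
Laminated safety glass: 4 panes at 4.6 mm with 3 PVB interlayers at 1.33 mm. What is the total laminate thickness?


Total thickness = glass contribution + PVB contribution
  Glass: 4 * 4.6 = 18.4 mm
  PVB: 3 * 1.33 = 3.99 mm
  Total = 18.4 + 3.99 = 22.39 mm

22.39 mm


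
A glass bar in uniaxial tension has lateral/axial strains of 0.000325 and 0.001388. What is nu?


Poisson's ratio: nu = lateral strain / axial strain
  nu = 0.000325 / 0.001388 = 0.2341

0.2341


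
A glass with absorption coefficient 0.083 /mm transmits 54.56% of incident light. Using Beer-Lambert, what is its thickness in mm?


Rearrange T = exp(-alpha * thickness):
  thickness = -ln(T) / alpha
  T = 54.56/100 = 0.5456
  ln(T) = -0.60587
  -ln(T) = 0.60587
  thickness = 0.60587 / 0.083 = 7.3 mm

7.3 mm


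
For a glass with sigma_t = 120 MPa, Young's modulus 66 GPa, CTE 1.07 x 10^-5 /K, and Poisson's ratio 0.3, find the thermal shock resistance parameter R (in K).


Thermal shock resistance: R = sigma * (1 - nu) / (E * alpha)
  Numerator = 120 * (1 - 0.3) = 84.0
  Denominator = 66 * 1000 * (1.07 x 10^-5) = 0.7062
  R = 84.0 / 0.7062 = 118.9 K

118.9 K


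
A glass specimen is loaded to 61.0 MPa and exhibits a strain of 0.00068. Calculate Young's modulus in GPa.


Young's modulus: E = stress / strain
  E = 61.0 MPa / 0.00068 = 89705.88 MPa
Convert to GPa: 89705.88 / 1000 = 89.71 GPa

89.71 GPa


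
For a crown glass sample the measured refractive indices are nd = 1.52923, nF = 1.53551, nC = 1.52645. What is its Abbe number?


Abbe number formula: Vd = (nd - 1) / (nF - nC)
  nd - 1 = 1.52923 - 1 = 0.52923
  nF - nC = 1.53551 - 1.52645 = 0.00906
  Vd = 0.52923 / 0.00906 = 58.41

58.41


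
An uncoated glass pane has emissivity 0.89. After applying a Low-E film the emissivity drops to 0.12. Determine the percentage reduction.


Percentage reduction = (1 - coated/uncoated) * 100
  Ratio = 0.12 / 0.89 = 0.1348
  Reduction = (1 - 0.1348) * 100 = 86.5%

86.5%


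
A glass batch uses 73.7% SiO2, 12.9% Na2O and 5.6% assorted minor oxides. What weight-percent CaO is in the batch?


Pieces sum to 100%:
  CaO = 100 - (SiO2 + Na2O + others)
  CaO = 100 - (73.7 + 12.9 + 5.6) = 7.8%

7.8%


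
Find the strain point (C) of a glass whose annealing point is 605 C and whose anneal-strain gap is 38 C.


Strain point = annealing point - difference:
  T_strain = 605 - 38 = 567 C

567 C


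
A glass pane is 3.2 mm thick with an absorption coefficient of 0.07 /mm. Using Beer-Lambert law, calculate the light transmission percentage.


Beer-Lambert law: T = exp(-alpha * thickness)
  exponent = -0.07 * 3.2 = -0.224
  T = exp(-0.224) = 0.7993
  Percentage = 0.7993 * 100 = 79.93%

79.93%


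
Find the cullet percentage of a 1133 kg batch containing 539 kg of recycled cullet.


Cullet ratio = (cullet mass / total batch mass) * 100
  Ratio = 539 / 1133 * 100 = 47.57%

47.57%


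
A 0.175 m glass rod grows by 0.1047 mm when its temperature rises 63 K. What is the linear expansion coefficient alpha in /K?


Rearrange dL = alpha * L0 * dT for alpha:
  alpha = dL / (L0 * dT)
  alpha = (0.1047 / 1000) / (0.175 * 63) = 0.000009497 /K = 9.497 x 10^-6 /K

9.497 x 10^-6 /K


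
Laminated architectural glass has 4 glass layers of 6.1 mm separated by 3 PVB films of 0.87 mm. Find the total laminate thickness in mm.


Total thickness = glass contribution + PVB contribution
  Glass: 4 * 6.1 = 24.4 mm
  PVB: 3 * 0.87 = 2.61 mm
  Total = 24.4 + 2.61 = 27.01 mm

27.01 mm


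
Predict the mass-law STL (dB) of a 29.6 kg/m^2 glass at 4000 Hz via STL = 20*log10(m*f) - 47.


Mass law: STL = 20 * log10(m * f) - 47
  m * f = 29.6 * 4000 = 118400
  log10(118400) = 5.07335
  STL = 20 * 5.07335 - 47 = 101.467 - 47 = 54.5 dB

54.5 dB


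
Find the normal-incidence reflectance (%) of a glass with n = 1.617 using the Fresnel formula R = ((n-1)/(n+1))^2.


Fresnel reflectance at normal incidence:
  R = ((n - 1)/(n + 1))^2
  (n - 1)/(n + 1) = (1.617 - 1)/(1.617 + 1) = 0.235766
  R = 0.235766^2 = 0.0555856
  R(%) = 0.0555856 * 100 = 5.559%

5.559%


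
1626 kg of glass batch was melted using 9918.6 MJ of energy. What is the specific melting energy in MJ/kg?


Rearrange E = m * s for s:
  s = E / m
  s = 9918.6 / 1626 = 6.1 MJ/kg

6.1 MJ/kg


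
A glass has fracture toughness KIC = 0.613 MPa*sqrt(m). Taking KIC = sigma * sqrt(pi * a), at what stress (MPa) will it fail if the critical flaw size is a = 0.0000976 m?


Rearrange KIC = sigma * sqrt(pi * a):
  sigma = KIC / sqrt(pi * a)
  sqrt(pi * 0.0000976) = 0.017511
  sigma = 0.613 / 0.017511 = 35.01 MPa

35.01 MPa


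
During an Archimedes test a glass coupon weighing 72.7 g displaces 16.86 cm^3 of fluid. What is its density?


Use the definition of density:
  rho = mass / volume
  rho = 72.7 / 16.86 = 4.312 g/cm^3

4.312 g/cm^3


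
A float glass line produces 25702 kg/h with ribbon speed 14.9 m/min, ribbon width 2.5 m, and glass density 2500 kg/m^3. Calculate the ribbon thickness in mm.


Ribbon cross-section from mass balance:
  Volume rate = throughput / density = 25702 / 2500 = 10.2808 m^3/h
  thickness = volume rate / (speed * 60 * width), i.e.
  thickness = throughput / (60 * speed * width * density) * 1000
  thickness = 25702 / (60 * 14.9 * 2.5 * 2500) * 1000 = 4.6 mm

4.6 mm


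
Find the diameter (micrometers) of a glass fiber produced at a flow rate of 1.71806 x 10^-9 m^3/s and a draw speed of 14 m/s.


Cross-sectional area from continuity:
  A = Q / v = 1.71806 x 10^-9 / 14 = 1.227186 x 10^-10 m^2
Diameter from circular cross-section:
  d = sqrt(4A / pi) * 10^6 (m -> um)
  d = sqrt(4 * 1.227186 x 10^-10 / pi) * 10^6 = 12.5 um

12.5 um


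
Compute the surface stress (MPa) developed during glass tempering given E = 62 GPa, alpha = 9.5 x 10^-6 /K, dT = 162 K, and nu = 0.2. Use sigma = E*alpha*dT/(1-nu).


Tempering stress: sigma = E * alpha * dT / (1 - nu)
  E (MPa) = 62 * 1000 = 62000
  Numerator = 62000 * (9.5 x 10^-6) * 162 = 95.418
  Denominator = 1 - 0.2 = 0.8
  sigma = 95.418 / 0.8 = 119.3 MPa

119.3 MPa


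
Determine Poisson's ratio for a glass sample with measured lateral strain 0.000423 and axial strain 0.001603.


Poisson's ratio: nu = lateral strain / axial strain
  nu = 0.000423 / 0.001603 = 0.2639

0.2639


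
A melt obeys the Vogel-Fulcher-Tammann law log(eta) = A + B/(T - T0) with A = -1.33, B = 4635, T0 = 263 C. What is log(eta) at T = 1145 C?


VFT equation: log(eta) = A + B / (T - T0)
  T - T0 = 1145 - 263 = 882
  B / (T - T0) = 4635 / 882 = 5.255
  log(eta) = -1.33 + 5.255 = 3.925

3.925


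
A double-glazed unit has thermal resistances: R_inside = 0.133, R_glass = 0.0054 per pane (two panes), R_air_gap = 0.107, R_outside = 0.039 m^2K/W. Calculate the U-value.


Total thermal resistance (series):
  R_total = R_in + R_glass + R_air + R_glass + R_out
  R_total = 0.133 + 0.0054 + 0.107 + 0.0054 + 0.039 = 0.2898 m^2K/W
U-value = 1 / R_total = 1 / 0.2898 = 3.451 W/m^2K

3.451 W/m^2K


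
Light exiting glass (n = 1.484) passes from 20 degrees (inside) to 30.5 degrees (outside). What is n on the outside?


Apply Snell's law: n1 * sin(theta1) = n2 * sin(theta2)
  n2 = n1 * sin(theta1) / sin(theta2)
  sin(20) = 0.34202
  sin(30.5) = 0.507538
  n2 = 1.484 * 0.34202 / 0.507538 = 1.0

1.0


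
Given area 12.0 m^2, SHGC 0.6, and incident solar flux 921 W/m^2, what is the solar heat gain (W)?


Solar heat gain: Q = Area * SHGC * Irradiance
  Q = 12.0 * 0.6 * 921 = 6631.2 W

6631.2 W


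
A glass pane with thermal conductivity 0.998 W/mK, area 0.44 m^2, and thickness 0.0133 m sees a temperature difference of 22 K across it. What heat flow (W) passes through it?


Fourier's law: Q = k * A * dT / t
  Q = 0.998 * 0.44 * 22 / 0.0133
  Q = 9.66064 / 0.0133 = 726.4 W

726.4 W


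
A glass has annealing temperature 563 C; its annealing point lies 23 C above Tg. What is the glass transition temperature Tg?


Rearrange T_anneal = Tg + offset for Tg:
  Tg = T_anneal - offset = 563 - 23 = 540 C

540 C


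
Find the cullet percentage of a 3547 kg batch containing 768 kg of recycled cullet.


Cullet ratio = (cullet mass / total batch mass) * 100
  Ratio = 768 / 3547 * 100 = 21.65%

21.65%


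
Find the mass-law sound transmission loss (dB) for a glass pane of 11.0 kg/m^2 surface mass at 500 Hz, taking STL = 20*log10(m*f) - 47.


Mass law: STL = 20 * log10(m * f) - 47
  m * f = 11.0 * 500 = 5500
  log10(5500) = 3.74036
  STL = 20 * 3.74036 - 47 = 74.8072 - 47 = 27.8 dB

27.8 dB


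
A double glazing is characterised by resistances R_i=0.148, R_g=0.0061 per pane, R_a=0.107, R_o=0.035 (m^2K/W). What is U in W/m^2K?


Total thermal resistance (series):
  R_total = R_in + R_glass + R_air + R_glass + R_out
  R_total = 0.148 + 0.0061 + 0.107 + 0.0061 + 0.035 = 0.3022 m^2K/W
U-value = 1 / R_total = 1 / 0.3022 = 3.309 W/m^2K

3.309 W/m^2K


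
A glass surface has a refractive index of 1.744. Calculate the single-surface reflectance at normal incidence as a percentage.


Fresnel reflectance at normal incidence:
  R = ((n - 1)/(n + 1))^2
  (n - 1)/(n + 1) = (1.744 - 1)/(1.744 + 1) = 0.271137
  R = 0.271137^2 = 0.0735153
  R(%) = 0.0735153 * 100 = 7.352%

7.352%


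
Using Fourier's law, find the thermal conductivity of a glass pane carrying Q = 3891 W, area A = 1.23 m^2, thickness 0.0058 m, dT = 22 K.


Fourier's law rearranged: k = Q * t / (A * dT)
  Numerator = 3891 * 0.0058 = 22.5678
  Denominator = 1.23 * 22 = 27.06
  k = 22.5678 / 27.06 = 0.834 W/mK

0.834 W/mK


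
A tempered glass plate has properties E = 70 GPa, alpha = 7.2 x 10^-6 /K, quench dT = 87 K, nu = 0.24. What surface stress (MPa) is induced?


Tempering stress: sigma = E * alpha * dT / (1 - nu)
  E (MPa) = 70 * 1000 = 70000
  Numerator = 70000 * (7.2 x 10^-6) * 87 = 43.848
  Denominator = 1 - 0.24 = 0.76
  sigma = 43.848 / 0.76 = 57.7 MPa

57.7 MPa


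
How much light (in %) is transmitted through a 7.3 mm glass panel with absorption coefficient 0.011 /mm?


Beer-Lambert law: T = exp(-alpha * thickness)
  exponent = -0.011 * 7.3 = -0.0803
  T = exp(-0.0803) = 0.9228
  Percentage = 0.9228 * 100 = 92.28%

92.28%


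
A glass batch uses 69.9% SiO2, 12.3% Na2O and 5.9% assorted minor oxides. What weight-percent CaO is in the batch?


Pieces sum to 100%:
  CaO = 100 - (SiO2 + Na2O + others)
  CaO = 100 - (69.9 + 12.3 + 5.9) = 11.9%

11.9%


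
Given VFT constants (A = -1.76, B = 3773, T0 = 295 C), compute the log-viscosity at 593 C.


VFT equation: log(eta) = A + B / (T - T0)
  T - T0 = 593 - 295 = 298
  B / (T - T0) = 3773 / 298 = 12.661
  log(eta) = -1.76 + 12.661 = 10.901

10.901


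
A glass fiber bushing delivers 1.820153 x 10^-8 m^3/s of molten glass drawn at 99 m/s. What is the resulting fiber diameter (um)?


Cross-sectional area from continuity:
  A = Q / v = 1.820153 x 10^-8 / 99 = 1.838538 x 10^-10 m^2
Diameter from circular cross-section:
  d = sqrt(4A / pi) * 10^6 (m -> um)
  d = sqrt(4 * 1.838538 x 10^-10 / pi) * 10^6 = 15.3 um

15.3 um


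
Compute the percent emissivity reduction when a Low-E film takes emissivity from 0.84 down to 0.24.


Percentage reduction = (1 - coated/uncoated) * 100
  Ratio = 0.24 / 0.84 = 0.2857
  Reduction = (1 - 0.2857) * 100 = 71.4%

71.4%


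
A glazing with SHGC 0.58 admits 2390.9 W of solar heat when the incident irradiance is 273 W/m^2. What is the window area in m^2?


Rearrange Q = Area * SHGC * Irradiance:
  Area = Q / (SHGC * Irradiance)
  Area = 2390.9 / (0.58 * 273) = 15.1 m^2

15.1 m^2


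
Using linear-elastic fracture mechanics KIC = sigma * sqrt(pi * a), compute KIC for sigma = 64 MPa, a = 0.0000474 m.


Fracture toughness: KIC = sigma * sqrt(pi * a)
  pi * a = pi * 0.0000474 = 0.000148911
  sqrt(pi * a) = 0.012203
  KIC = 64 * 0.012203 = 0.781 MPa*sqrt(m)

0.781 MPa*sqrt(m)


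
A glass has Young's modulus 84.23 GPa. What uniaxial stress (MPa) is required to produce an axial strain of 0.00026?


Rearrange E = sigma / epsilon:
  sigma = E * epsilon
  E (MPa) = 84.23 * 1000 = 84230
  sigma = 84230 * 0.00026 = 21.9 MPa

21.9 MPa


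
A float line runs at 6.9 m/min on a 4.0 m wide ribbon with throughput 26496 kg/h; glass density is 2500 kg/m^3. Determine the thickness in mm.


Ribbon cross-section from mass balance:
  Volume rate = throughput / density = 26496 / 2500 = 10.5984 m^3/h
  thickness = volume rate / (speed * 60 * width), i.e.
  thickness = throughput / (60 * speed * width * density) * 1000
  thickness = 26496 / (60 * 6.9 * 4.0 * 2500) * 1000 = 6.4 mm

6.4 mm


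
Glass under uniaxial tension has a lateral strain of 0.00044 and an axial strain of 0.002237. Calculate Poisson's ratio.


Poisson's ratio: nu = lateral strain / axial strain
  nu = 0.00044 / 0.002237 = 0.1967

0.1967


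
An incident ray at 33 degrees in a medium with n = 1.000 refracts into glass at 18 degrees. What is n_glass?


Apply Snell's law: n1 * sin(theta1) = n2 * sin(theta2)
  n2 = n1 * sin(theta1) / sin(theta2)
  sin(33) = 0.544639
  sin(18) = 0.309017
  n2 = 1.000 * 0.544639 / 0.309017 = 1.7625

1.7625


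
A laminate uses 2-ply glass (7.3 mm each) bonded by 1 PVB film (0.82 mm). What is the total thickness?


Total thickness = glass contribution + PVB contribution
  Glass: 2 * 7.3 = 14.6 mm
  PVB: 1 * 0.82 = 0.82 mm
  Total = 14.6 + 0.82 = 15.42 mm

15.42 mm


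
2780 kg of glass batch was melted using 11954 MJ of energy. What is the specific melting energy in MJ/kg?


Rearrange E = m * s for s:
  s = E / m
  s = 11954 / 2780 = 4.3 MJ/kg

4.3 MJ/kg


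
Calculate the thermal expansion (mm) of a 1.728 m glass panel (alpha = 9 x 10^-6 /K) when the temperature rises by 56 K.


Thermal expansion formula: dL = alpha * L0 * dT
  dL = (9 x 10^-6) * 1.728 * 56 = 0.00087091 m
Convert to mm: 0.00087091 * 1000 = 0.8709 mm

0.8709 mm


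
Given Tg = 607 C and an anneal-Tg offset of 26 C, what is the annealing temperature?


The annealing temperature is Tg plus the offset:
  T_anneal = 607 + 26 = 633 C

633 C


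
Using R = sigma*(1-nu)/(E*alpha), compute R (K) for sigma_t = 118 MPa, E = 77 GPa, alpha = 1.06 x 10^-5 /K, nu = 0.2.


Thermal shock resistance: R = sigma * (1 - nu) / (E * alpha)
  Numerator = 118 * (1 - 0.2) = 94.4
  Denominator = 77 * 1000 * (1.06 x 10^-5) = 0.8162
  R = 94.4 / 0.8162 = 115.7 K

115.7 K


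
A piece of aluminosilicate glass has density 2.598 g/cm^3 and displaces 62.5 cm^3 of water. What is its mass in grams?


Rearrange rho = m / V:
  m = rho * V
  m = 2.598 * 62.5 = 162.375 g

162.375 g


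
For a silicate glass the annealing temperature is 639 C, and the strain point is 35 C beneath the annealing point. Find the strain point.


Strain point = annealing point - difference:
  T_strain = 639 - 35 = 604 C

604 C


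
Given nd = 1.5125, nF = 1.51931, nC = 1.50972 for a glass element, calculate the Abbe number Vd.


Abbe number formula: Vd = (nd - 1) / (nF - nC)
  nd - 1 = 1.5125 - 1 = 0.5125
  nF - nC = 1.51931 - 1.50972 = 0.00959
  Vd = 0.5125 / 0.00959 = 53.44

53.44


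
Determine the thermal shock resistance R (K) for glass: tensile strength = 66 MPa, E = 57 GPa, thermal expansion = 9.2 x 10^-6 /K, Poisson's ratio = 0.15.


Thermal shock resistance: R = sigma * (1 - nu) / (E * alpha)
  Numerator = 66 * (1 - 0.15) = 56.1
  Denominator = 57 * 1000 * (9.2 x 10^-6) = 0.5244
  R = 56.1 / 0.5244 = 107.0 K

107.0 K


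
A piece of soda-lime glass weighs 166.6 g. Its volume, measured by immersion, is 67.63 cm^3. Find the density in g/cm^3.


Use the definition of density:
  rho = mass / volume
  rho = 166.6 / 67.63 = 2.463 g/cm^3

2.463 g/cm^3


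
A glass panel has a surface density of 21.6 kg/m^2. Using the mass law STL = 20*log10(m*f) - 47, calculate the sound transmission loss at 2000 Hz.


Mass law: STL = 20 * log10(m * f) - 47
  m * f = 21.6 * 2000 = 43200
  log10(43200) = 4.63548
  STL = 20 * 4.63548 - 47 = 92.7096 - 47 = 45.7 dB

45.7 dB


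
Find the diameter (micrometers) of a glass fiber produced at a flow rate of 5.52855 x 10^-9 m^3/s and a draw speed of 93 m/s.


Cross-sectional area from continuity:
  A = Q / v = 5.52855 x 10^-9 / 93 = 5.944677 x 10^-11 m^2
Diameter from circular cross-section:
  d = sqrt(4A / pi) * 10^6 (m -> um)
  d = sqrt(4 * 5.944677 x 10^-11 / pi) * 10^6 = 8.7 um

8.7 um


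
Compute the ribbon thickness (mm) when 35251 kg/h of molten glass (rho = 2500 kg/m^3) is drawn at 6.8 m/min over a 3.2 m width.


Ribbon cross-section from mass balance:
  Volume rate = throughput / density = 35251 / 2500 = 14.1004 m^3/h
  thickness = volume rate / (speed * 60 * width), i.e.
  thickness = throughput / (60 * speed * width * density) * 1000
  thickness = 35251 / (60 * 6.8 * 3.2 * 2500) * 1000 = 10.8 mm

10.8 mm


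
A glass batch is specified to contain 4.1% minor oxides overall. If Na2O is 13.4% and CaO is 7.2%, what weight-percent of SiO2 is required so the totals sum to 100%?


Known pieces sum to 100%:
  SiO2 = 100 - (others + Na2O + CaO)
  SiO2 = 100 - (4.1 + 13.4 + 7.2) = 75.3%

75.3%


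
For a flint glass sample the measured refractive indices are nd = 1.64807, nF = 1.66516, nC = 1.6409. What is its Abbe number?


Abbe number formula: Vd = (nd - 1) / (nF - nC)
  nd - 1 = 1.64807 - 1 = 0.64807
  nF - nC = 1.66516 - 1.6409 = 0.02426
  Vd = 0.64807 / 0.02426 = 26.71

26.71


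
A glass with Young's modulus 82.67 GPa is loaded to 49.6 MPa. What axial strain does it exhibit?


Rearrange E = sigma / epsilon:
  epsilon = sigma / E
  E (MPa) = 82.67 * 1000 = 82670
  epsilon = 49.6 / 82670 = 0.0006

0.0006


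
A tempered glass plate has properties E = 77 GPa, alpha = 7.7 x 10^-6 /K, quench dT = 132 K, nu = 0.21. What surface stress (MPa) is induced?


Tempering stress: sigma = E * alpha * dT / (1 - nu)
  E (MPa) = 77 * 1000 = 77000
  Numerator = 77000 * (7.7 x 10^-6) * 132 = 78.2628
  Denominator = 1 - 0.21 = 0.79
  sigma = 78.2628 / 0.79 = 99.1 MPa

99.1 MPa


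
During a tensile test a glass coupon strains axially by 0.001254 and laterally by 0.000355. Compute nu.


Poisson's ratio: nu = lateral strain / axial strain
  nu = 0.000355 / 0.001254 = 0.2831

0.2831


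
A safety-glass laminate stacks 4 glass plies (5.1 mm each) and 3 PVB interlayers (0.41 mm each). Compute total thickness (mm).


Total thickness = glass contribution + PVB contribution
  Glass: 4 * 5.1 = 20.4 mm
  PVB: 3 * 0.41 = 1.23 mm
  Total = 20.4 + 1.23 = 21.63 mm

21.63 mm


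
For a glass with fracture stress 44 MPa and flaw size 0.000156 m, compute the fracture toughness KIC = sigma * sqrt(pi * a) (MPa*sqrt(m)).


Fracture toughness: KIC = sigma * sqrt(pi * a)
  pi * a = pi * 0.000156 = 0.000490088
  sqrt(pi * a) = 0.022138
  KIC = 44 * 0.022138 = 0.974 MPa*sqrt(m)

0.974 MPa*sqrt(m)


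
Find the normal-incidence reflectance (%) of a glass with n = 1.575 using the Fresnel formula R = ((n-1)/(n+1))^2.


Fresnel reflectance at normal incidence:
  R = ((n - 1)/(n + 1))^2
  (n - 1)/(n + 1) = (1.575 - 1)/(1.575 + 1) = 0.223301
  R = 0.223301^2 = 0.0498633
  R(%) = 0.0498633 * 100 = 4.986%

4.986%


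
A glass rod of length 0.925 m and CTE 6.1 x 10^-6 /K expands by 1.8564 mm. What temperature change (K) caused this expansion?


Rearrange dL = alpha * L0 * dT for dT:
  dT = dL / (alpha * L0)
  dL (m) = 1.8564 / 1000 = 0.0018564
  dT = 0.0018564 / ((6.1 x 10^-6) * 0.925) = 329.0 K

329.0 K


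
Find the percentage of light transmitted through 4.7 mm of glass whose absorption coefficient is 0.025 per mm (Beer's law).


Beer-Lambert law: T = exp(-alpha * thickness)
  exponent = -0.025 * 4.7 = -0.1175
  T = exp(-0.1175) = 0.8891
  Percentage = 0.8891 * 100 = 88.91%

88.91%


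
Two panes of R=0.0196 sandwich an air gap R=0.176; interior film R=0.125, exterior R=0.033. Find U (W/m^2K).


Total thermal resistance (series):
  R_total = R_in + R_glass + R_air + R_glass + R_out
  R_total = 0.125 + 0.0196 + 0.176 + 0.0196 + 0.033 = 0.3732 m^2K/W
U-value = 1 / R_total = 1 / 0.3732 = 2.68 W/m^2K

2.68 W/m^2K


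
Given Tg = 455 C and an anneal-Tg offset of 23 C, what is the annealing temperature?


The annealing temperature is Tg plus the offset:
  T_anneal = 455 + 23 = 478 C

478 C


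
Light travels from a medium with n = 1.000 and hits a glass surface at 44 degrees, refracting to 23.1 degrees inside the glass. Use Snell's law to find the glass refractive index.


Apply Snell's law: n1 * sin(theta1) = n2 * sin(theta2)
  n2 = n1 * sin(theta1) / sin(theta2)
  sin(44) = 0.694658
  sin(23.1) = 0.392337
  n2 = 1.000 * 0.694658 / 0.392337 = 1.7706

1.7706


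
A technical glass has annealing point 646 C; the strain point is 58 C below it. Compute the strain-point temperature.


Strain point = annealing point - difference:
  T_strain = 646 - 58 = 588 C

588 C


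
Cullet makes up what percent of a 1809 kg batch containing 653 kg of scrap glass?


Cullet ratio = (cullet mass / total batch mass) * 100
  Ratio = 653 / 1809 * 100 = 36.1%

36.1%


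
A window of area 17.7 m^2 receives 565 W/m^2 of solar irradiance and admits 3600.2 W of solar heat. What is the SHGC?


Rearrange Q = Area * SHGC * Irradiance:
  SHGC = Q / (Area * Irradiance)
  SHGC = 3600.2 / (17.7 * 565) = 0.36

0.36


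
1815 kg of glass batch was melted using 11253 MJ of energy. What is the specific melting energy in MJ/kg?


Rearrange E = m * s for s:
  s = E / m
  s = 11253 / 1815 = 6.2 MJ/kg

6.2 MJ/kg


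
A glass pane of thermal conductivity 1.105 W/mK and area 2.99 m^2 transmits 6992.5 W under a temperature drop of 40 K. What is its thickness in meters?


Fourier's law: t = k * A * dT / Q
  t = 1.105 * 2.99 * 40 / 6992.5
  t = 132.158 / 6992.5 = 0.0189 m

0.0189 m


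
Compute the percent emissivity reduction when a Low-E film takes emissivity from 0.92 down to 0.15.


Percentage reduction = (1 - coated/uncoated) * 100
  Ratio = 0.15 / 0.92 = 0.163
  Reduction = (1 - 0.163) * 100 = 83.7%

83.7%


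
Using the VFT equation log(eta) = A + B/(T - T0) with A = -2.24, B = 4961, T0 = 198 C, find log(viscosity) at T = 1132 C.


VFT equation: log(eta) = A + B / (T - T0)
  T - T0 = 1132 - 198 = 934
  B / (T - T0) = 4961 / 934 = 5.312
  log(eta) = -2.24 + 5.312 = 3.072

3.072


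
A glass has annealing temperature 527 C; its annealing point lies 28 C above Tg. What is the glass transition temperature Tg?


Rearrange T_anneal = Tg + offset for Tg:
  Tg = T_anneal - offset = 527 - 28 = 499 C

499 C


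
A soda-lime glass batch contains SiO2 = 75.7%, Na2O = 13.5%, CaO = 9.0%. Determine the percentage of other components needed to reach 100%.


Sum the three major oxides:
  SiO2 + Na2O + CaO = 75.7 + 13.5 + 9.0 = 98.2%
Subtract from 100%:
  Others = 100 - 98.2 = 1.8%

1.8%


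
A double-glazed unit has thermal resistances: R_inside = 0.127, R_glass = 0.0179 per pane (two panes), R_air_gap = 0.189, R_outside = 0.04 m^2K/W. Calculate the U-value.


Total thermal resistance (series):
  R_total = R_in + R_glass + R_air + R_glass + R_out
  R_total = 0.127 + 0.0179 + 0.189 + 0.0179 + 0.04 = 0.3918 m^2K/W
U-value = 1 / R_total = 1 / 0.3918 = 2.552 W/m^2K

2.552 W/m^2K


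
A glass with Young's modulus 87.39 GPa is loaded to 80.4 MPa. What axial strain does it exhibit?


Rearrange E = sigma / epsilon:
  epsilon = sigma / E
  E (MPa) = 87.39 * 1000 = 87390
  epsilon = 80.4 / 87390 = 0.00092

0.00092


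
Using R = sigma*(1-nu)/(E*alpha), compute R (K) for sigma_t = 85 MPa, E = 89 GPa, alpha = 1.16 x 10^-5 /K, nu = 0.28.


Thermal shock resistance: R = sigma * (1 - nu) / (E * alpha)
  Numerator = 85 * (1 - 0.28) = 61.2
  Denominator = 89 * 1000 * (1.16 x 10^-5) = 1.0324
  R = 61.2 / 1.0324 = 59.3 K

59.3 K


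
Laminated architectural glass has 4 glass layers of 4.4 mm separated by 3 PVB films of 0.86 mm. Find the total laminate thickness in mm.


Total thickness = glass contribution + PVB contribution
  Glass: 4 * 4.4 = 17.6 mm
  PVB: 3 * 0.86 = 2.58 mm
  Total = 17.6 + 2.58 = 20.18 mm

20.18 mm


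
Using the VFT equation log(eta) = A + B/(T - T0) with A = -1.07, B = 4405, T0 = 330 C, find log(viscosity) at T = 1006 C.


VFT equation: log(eta) = A + B / (T - T0)
  T - T0 = 1006 - 330 = 676
  B / (T - T0) = 4405 / 676 = 6.516
  log(eta) = -1.07 + 6.516 = 5.446

5.446


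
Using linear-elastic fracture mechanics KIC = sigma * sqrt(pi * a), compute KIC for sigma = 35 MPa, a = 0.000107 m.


Fracture toughness: KIC = sigma * sqrt(pi * a)
  pi * a = pi * 0.000107 = 0.00033615
  sqrt(pi * a) = 0.018334
  KIC = 35 * 0.018334 = 0.642 MPa*sqrt(m)

0.642 MPa*sqrt(m)


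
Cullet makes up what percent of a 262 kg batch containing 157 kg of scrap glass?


Cullet ratio = (cullet mass / total batch mass) * 100
  Ratio = 157 / 262 * 100 = 59.92%

59.92%


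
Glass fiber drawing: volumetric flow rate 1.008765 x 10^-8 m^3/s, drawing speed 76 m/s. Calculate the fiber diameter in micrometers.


Cross-sectional area from continuity:
  A = Q / v = 1.008765 x 10^-8 / 76 = 1.327322 x 10^-10 m^2
Diameter from circular cross-section:
  d = sqrt(4A / pi) * 10^6 (m -> um)
  d = sqrt(4 * 1.327322 x 10^-10 / pi) * 10^6 = 13.0 um

13.0 um


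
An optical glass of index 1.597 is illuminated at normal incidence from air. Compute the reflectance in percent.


Fresnel reflectance at normal incidence:
  R = ((n - 1)/(n + 1))^2
  (n - 1)/(n + 1) = (1.597 - 1)/(1.597 + 1) = 0.229881
  R = 0.229881^2 = 0.0528453
  R(%) = 0.0528453 * 100 = 5.285%

5.285%


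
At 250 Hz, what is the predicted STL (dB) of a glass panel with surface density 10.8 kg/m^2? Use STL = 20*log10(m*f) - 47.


Mass law: STL = 20 * log10(m * f) - 47
  m * f = 10.8 * 250 = 2700
  log10(2700) = 3.43136
  STL = 20 * 3.43136 - 47 = 68.6272 - 47 = 21.6 dB

21.6 dB


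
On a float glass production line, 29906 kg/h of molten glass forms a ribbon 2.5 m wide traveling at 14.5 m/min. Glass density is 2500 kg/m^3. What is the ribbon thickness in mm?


Ribbon cross-section from mass balance:
  Volume rate = throughput / density = 29906 / 2500 = 11.9624 m^3/h
  thickness = volume rate / (speed * 60 * width), i.e.
  thickness = throughput / (60 * speed * width * density) * 1000
  thickness = 29906 / (60 * 14.5 * 2.5 * 2500) * 1000 = 5.5 mm

5.5 mm


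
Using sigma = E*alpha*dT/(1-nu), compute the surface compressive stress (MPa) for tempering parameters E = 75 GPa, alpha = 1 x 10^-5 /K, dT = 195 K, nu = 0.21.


Tempering stress: sigma = E * alpha * dT / (1 - nu)
  E (MPa) = 75 * 1000 = 75000
  Numerator = 75000 * (1 x 10^-5) * 195 = 146.25
  Denominator = 1 - 0.21 = 0.79
  sigma = 146.25 / 0.79 = 185.1 MPa

185.1 MPa


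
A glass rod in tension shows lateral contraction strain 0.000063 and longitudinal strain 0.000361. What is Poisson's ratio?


Poisson's ratio: nu = lateral strain / axial strain
  nu = 0.000063 / 0.000361 = 0.1745

0.1745


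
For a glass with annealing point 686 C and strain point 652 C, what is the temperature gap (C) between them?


Gap = T_anneal - T_strain:
  gap = 686 - 652 = 34 C

34 C


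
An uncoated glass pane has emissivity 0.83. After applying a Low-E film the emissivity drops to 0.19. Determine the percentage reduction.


Percentage reduction = (1 - coated/uncoated) * 100
  Ratio = 0.19 / 0.83 = 0.2289
  Reduction = (1 - 0.2289) * 100 = 77.1%

77.1%


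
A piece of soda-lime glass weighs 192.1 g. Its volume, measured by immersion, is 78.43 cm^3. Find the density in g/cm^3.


Use the definition of density:
  rho = mass / volume
  rho = 192.1 / 78.43 = 2.449 g/cm^3

2.449 g/cm^3


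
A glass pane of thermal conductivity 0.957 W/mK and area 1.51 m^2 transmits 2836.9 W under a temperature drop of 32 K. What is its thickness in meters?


Fourier's law: t = k * A * dT / Q
  t = 0.957 * 1.51 * 32 / 2836.9
  t = 46.24224 / 2836.9 = 0.0163 m

0.0163 m


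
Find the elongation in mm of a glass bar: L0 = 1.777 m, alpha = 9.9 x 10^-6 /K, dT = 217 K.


Thermal expansion formula: dL = alpha * L0 * dT
  dL = (9.9 x 10^-6) * 1.777 * 217 = 0.00381753 m
Convert to mm: 0.00381753 * 1000 = 3.8175 mm

3.8175 mm


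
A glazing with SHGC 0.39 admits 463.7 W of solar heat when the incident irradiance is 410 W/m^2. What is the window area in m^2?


Rearrange Q = Area * SHGC * Irradiance:
  Area = Q / (SHGC * Irradiance)
  Area = 463.7 / (0.39 * 410) = 2.9 m^2

2.9 m^2


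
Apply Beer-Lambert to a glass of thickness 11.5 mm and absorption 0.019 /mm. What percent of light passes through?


Beer-Lambert law: T = exp(-alpha * thickness)
  exponent = -0.019 * 11.5 = -0.2185
  T = exp(-0.2185) = 0.8037
  Percentage = 0.8037 * 100 = 80.37%

80.37%


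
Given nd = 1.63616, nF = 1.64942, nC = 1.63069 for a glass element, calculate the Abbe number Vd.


Abbe number formula: Vd = (nd - 1) / (nF - nC)
  nd - 1 = 1.63616 - 1 = 0.63616
  nF - nC = 1.64942 - 1.63069 = 0.01873
  Vd = 0.63616 / 0.01873 = 33.96

33.96


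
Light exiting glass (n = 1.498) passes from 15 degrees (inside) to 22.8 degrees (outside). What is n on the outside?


Apply Snell's law: n1 * sin(theta1) = n2 * sin(theta2)
  n2 = n1 * sin(theta1) / sin(theta2)
  sin(15) = 0.258819
  sin(22.8) = 0.387516
  n2 = 1.498 * 0.258819 / 0.387516 = 1.0005

1.0005


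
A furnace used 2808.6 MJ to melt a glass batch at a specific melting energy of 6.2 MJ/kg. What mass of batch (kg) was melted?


Rearrange E = m * s for m:
  m = E / s
  m = 2808.6 / 6.2 = 453.0 kg

453.0 kg


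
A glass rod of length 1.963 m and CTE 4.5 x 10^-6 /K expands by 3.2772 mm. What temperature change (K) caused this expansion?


Rearrange dL = alpha * L0 * dT for dT:
  dT = dL / (alpha * L0)
  dL (m) = 3.2772 / 1000 = 0.0032772
  dT = 0.0032772 / ((4.5 x 10^-6) * 1.963) = 371.0 K

371.0 K


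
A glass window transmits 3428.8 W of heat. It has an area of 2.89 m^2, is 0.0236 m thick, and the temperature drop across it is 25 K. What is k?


Fourier's law rearranged: k = Q * t / (A * dT)
  Numerator = 3428.8 * 0.0236 = 80.91968
  Denominator = 2.89 * 25 = 72.25
  k = 80.91968 / 72.25 = 1.12 W/mK

1.12 W/mK


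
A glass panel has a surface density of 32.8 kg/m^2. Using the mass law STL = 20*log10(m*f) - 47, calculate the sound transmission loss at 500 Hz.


Mass law: STL = 20 * log10(m * f) - 47
  m * f = 32.8 * 500 = 16400
  log10(16400) = 4.21484
  STL = 20 * 4.21484 - 47 = 84.2968 - 47 = 37.3 dB

37.3 dB


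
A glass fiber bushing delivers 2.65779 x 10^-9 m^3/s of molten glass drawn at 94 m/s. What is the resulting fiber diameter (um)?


Cross-sectional area from continuity:
  A = Q / v = 2.65779 x 10^-9 / 94 = 2.827436 x 10^-11 m^2
Diameter from circular cross-section:
  d = sqrt(4A / pi) * 10^6 (m -> um)
  d = sqrt(4 * 2.827436 x 10^-11 / pi) * 10^6 = 6.0 um

6.0 um


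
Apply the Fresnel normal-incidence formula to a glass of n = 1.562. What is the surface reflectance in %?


Fresnel reflectance at normal incidence:
  R = ((n - 1)/(n + 1))^2
  (n - 1)/(n + 1) = (1.562 - 1)/(1.562 + 1) = 0.21936
  R = 0.21936^2 = 0.0481188
  R(%) = 0.0481188 * 100 = 4.812%

4.812%


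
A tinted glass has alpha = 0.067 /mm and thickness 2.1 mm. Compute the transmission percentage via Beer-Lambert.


Beer-Lambert law: T = exp(-alpha * thickness)
  exponent = -0.067 * 2.1 = -0.1407
  T = exp(-0.1407) = 0.8687
  Percentage = 0.8687 * 100 = 86.87%

86.87%


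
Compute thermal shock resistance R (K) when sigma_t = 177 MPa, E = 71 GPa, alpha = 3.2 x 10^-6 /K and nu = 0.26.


Thermal shock resistance: R = sigma * (1 - nu) / (E * alpha)
  Numerator = 177 * (1 - 0.26) = 130.98
  Denominator = 71 * 1000 * (3.2 x 10^-6) = 0.2272
  R = 130.98 / 0.2272 = 576.5 K

576.5 K
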